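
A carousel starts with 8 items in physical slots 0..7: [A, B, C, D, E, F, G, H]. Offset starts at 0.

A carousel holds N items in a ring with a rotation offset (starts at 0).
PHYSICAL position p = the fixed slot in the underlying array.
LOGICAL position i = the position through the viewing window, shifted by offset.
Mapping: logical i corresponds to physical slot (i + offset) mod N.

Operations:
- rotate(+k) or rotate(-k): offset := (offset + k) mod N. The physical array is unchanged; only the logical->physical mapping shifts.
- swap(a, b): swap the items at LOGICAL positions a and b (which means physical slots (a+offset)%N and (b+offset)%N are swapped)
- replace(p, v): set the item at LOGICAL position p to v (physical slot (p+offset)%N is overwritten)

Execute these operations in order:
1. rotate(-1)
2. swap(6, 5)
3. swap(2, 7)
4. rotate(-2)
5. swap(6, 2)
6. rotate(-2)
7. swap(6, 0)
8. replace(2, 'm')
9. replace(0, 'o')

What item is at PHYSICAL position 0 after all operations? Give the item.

After op 1 (rotate(-1)): offset=7, physical=[A,B,C,D,E,F,G,H], logical=[H,A,B,C,D,E,F,G]
After op 2 (swap(6, 5)): offset=7, physical=[A,B,C,D,F,E,G,H], logical=[H,A,B,C,D,F,E,G]
After op 3 (swap(2, 7)): offset=7, physical=[A,G,C,D,F,E,B,H], logical=[H,A,G,C,D,F,E,B]
After op 4 (rotate(-2)): offset=5, physical=[A,G,C,D,F,E,B,H], logical=[E,B,H,A,G,C,D,F]
After op 5 (swap(6, 2)): offset=5, physical=[A,G,C,H,F,E,B,D], logical=[E,B,D,A,G,C,H,F]
After op 6 (rotate(-2)): offset=3, physical=[A,G,C,H,F,E,B,D], logical=[H,F,E,B,D,A,G,C]
After op 7 (swap(6, 0)): offset=3, physical=[A,H,C,G,F,E,B,D], logical=[G,F,E,B,D,A,H,C]
After op 8 (replace(2, 'm')): offset=3, physical=[A,H,C,G,F,m,B,D], logical=[G,F,m,B,D,A,H,C]
After op 9 (replace(0, 'o')): offset=3, physical=[A,H,C,o,F,m,B,D], logical=[o,F,m,B,D,A,H,C]

Answer: A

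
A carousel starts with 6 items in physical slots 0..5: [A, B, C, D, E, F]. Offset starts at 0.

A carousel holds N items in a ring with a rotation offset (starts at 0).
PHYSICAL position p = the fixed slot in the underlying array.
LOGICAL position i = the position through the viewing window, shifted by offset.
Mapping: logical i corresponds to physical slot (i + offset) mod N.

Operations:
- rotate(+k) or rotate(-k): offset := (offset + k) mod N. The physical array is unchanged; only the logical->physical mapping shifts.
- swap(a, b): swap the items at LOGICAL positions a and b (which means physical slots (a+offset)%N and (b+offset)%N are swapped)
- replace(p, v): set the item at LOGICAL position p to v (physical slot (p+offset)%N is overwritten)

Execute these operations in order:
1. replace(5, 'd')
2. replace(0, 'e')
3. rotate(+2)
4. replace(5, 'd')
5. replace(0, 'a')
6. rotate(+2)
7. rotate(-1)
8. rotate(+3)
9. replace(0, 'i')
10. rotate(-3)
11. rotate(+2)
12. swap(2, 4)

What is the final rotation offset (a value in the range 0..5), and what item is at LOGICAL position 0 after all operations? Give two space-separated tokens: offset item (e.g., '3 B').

Answer: 5 d

Derivation:
After op 1 (replace(5, 'd')): offset=0, physical=[A,B,C,D,E,d], logical=[A,B,C,D,E,d]
After op 2 (replace(0, 'e')): offset=0, physical=[e,B,C,D,E,d], logical=[e,B,C,D,E,d]
After op 3 (rotate(+2)): offset=2, physical=[e,B,C,D,E,d], logical=[C,D,E,d,e,B]
After op 4 (replace(5, 'd')): offset=2, physical=[e,d,C,D,E,d], logical=[C,D,E,d,e,d]
After op 5 (replace(0, 'a')): offset=2, physical=[e,d,a,D,E,d], logical=[a,D,E,d,e,d]
After op 6 (rotate(+2)): offset=4, physical=[e,d,a,D,E,d], logical=[E,d,e,d,a,D]
After op 7 (rotate(-1)): offset=3, physical=[e,d,a,D,E,d], logical=[D,E,d,e,d,a]
After op 8 (rotate(+3)): offset=0, physical=[e,d,a,D,E,d], logical=[e,d,a,D,E,d]
After op 9 (replace(0, 'i')): offset=0, physical=[i,d,a,D,E,d], logical=[i,d,a,D,E,d]
After op 10 (rotate(-3)): offset=3, physical=[i,d,a,D,E,d], logical=[D,E,d,i,d,a]
After op 11 (rotate(+2)): offset=5, physical=[i,d,a,D,E,d], logical=[d,i,d,a,D,E]
After op 12 (swap(2, 4)): offset=5, physical=[i,D,a,d,E,d], logical=[d,i,D,a,d,E]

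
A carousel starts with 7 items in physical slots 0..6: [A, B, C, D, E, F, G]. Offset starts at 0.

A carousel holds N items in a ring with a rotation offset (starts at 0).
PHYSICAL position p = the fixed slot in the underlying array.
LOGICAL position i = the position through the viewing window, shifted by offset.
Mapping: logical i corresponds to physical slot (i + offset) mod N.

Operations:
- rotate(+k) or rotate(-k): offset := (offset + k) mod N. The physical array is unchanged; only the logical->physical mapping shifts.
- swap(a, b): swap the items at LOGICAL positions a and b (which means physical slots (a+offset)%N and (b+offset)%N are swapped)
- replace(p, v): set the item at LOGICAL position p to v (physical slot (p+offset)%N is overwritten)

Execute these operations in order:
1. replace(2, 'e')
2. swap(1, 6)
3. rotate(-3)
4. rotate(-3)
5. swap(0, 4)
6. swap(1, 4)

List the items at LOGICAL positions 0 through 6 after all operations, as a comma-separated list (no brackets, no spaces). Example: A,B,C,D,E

After op 1 (replace(2, 'e')): offset=0, physical=[A,B,e,D,E,F,G], logical=[A,B,e,D,E,F,G]
After op 2 (swap(1, 6)): offset=0, physical=[A,G,e,D,E,F,B], logical=[A,G,e,D,E,F,B]
After op 3 (rotate(-3)): offset=4, physical=[A,G,e,D,E,F,B], logical=[E,F,B,A,G,e,D]
After op 4 (rotate(-3)): offset=1, physical=[A,G,e,D,E,F,B], logical=[G,e,D,E,F,B,A]
After op 5 (swap(0, 4)): offset=1, physical=[A,F,e,D,E,G,B], logical=[F,e,D,E,G,B,A]
After op 6 (swap(1, 4)): offset=1, physical=[A,F,G,D,E,e,B], logical=[F,G,D,E,e,B,A]

Answer: F,G,D,E,e,B,A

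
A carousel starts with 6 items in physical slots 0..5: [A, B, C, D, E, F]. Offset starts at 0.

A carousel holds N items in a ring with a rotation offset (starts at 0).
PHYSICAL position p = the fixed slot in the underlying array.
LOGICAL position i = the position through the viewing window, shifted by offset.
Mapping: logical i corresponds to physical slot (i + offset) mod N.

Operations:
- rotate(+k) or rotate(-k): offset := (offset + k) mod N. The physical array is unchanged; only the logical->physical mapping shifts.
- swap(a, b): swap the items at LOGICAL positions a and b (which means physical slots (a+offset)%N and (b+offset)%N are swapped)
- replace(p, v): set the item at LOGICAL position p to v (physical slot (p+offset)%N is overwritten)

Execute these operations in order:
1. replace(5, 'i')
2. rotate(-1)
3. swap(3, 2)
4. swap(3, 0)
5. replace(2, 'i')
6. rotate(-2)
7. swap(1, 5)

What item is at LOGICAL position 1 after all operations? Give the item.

After op 1 (replace(5, 'i')): offset=0, physical=[A,B,C,D,E,i], logical=[A,B,C,D,E,i]
After op 2 (rotate(-1)): offset=5, physical=[A,B,C,D,E,i], logical=[i,A,B,C,D,E]
After op 3 (swap(3, 2)): offset=5, physical=[A,C,B,D,E,i], logical=[i,A,C,B,D,E]
After op 4 (swap(3, 0)): offset=5, physical=[A,C,i,D,E,B], logical=[B,A,C,i,D,E]
After op 5 (replace(2, 'i')): offset=5, physical=[A,i,i,D,E,B], logical=[B,A,i,i,D,E]
After op 6 (rotate(-2)): offset=3, physical=[A,i,i,D,E,B], logical=[D,E,B,A,i,i]
After op 7 (swap(1, 5)): offset=3, physical=[A,i,E,D,i,B], logical=[D,i,B,A,i,E]

Answer: i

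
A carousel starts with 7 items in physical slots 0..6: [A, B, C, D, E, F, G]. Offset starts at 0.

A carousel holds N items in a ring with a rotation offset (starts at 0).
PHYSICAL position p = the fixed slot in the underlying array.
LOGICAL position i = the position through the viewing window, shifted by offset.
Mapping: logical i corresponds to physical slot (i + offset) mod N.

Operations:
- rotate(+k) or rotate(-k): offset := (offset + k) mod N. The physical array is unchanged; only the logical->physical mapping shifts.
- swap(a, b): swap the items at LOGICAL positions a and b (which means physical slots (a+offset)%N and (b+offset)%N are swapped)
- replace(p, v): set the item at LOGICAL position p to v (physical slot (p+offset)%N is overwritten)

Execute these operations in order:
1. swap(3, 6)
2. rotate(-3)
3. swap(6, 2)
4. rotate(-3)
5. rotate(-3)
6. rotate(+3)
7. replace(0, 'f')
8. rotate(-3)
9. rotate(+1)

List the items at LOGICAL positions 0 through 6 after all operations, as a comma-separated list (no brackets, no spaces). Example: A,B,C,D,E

After op 1 (swap(3, 6)): offset=0, physical=[A,B,C,G,E,F,D], logical=[A,B,C,G,E,F,D]
After op 2 (rotate(-3)): offset=4, physical=[A,B,C,G,E,F,D], logical=[E,F,D,A,B,C,G]
After op 3 (swap(6, 2)): offset=4, physical=[A,B,C,D,E,F,G], logical=[E,F,G,A,B,C,D]
After op 4 (rotate(-3)): offset=1, physical=[A,B,C,D,E,F,G], logical=[B,C,D,E,F,G,A]
After op 5 (rotate(-3)): offset=5, physical=[A,B,C,D,E,F,G], logical=[F,G,A,B,C,D,E]
After op 6 (rotate(+3)): offset=1, physical=[A,B,C,D,E,F,G], logical=[B,C,D,E,F,G,A]
After op 7 (replace(0, 'f')): offset=1, physical=[A,f,C,D,E,F,G], logical=[f,C,D,E,F,G,A]
After op 8 (rotate(-3)): offset=5, physical=[A,f,C,D,E,F,G], logical=[F,G,A,f,C,D,E]
After op 9 (rotate(+1)): offset=6, physical=[A,f,C,D,E,F,G], logical=[G,A,f,C,D,E,F]

Answer: G,A,f,C,D,E,F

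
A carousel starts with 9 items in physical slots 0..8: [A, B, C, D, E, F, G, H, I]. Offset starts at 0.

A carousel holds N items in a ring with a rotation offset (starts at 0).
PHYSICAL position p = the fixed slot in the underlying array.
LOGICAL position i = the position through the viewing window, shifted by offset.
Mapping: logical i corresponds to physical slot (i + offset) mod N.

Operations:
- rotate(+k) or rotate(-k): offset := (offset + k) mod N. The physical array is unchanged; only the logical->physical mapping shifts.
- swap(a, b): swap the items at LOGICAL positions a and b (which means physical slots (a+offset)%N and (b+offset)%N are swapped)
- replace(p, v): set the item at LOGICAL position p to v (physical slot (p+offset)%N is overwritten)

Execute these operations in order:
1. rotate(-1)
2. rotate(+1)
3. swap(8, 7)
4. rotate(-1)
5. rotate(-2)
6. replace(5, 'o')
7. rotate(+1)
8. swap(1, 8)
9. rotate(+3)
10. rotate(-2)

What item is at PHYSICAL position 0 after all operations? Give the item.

Answer: A

Derivation:
After op 1 (rotate(-1)): offset=8, physical=[A,B,C,D,E,F,G,H,I], logical=[I,A,B,C,D,E,F,G,H]
After op 2 (rotate(+1)): offset=0, physical=[A,B,C,D,E,F,G,H,I], logical=[A,B,C,D,E,F,G,H,I]
After op 3 (swap(8, 7)): offset=0, physical=[A,B,C,D,E,F,G,I,H], logical=[A,B,C,D,E,F,G,I,H]
After op 4 (rotate(-1)): offset=8, physical=[A,B,C,D,E,F,G,I,H], logical=[H,A,B,C,D,E,F,G,I]
After op 5 (rotate(-2)): offset=6, physical=[A,B,C,D,E,F,G,I,H], logical=[G,I,H,A,B,C,D,E,F]
After op 6 (replace(5, 'o')): offset=6, physical=[A,B,o,D,E,F,G,I,H], logical=[G,I,H,A,B,o,D,E,F]
After op 7 (rotate(+1)): offset=7, physical=[A,B,o,D,E,F,G,I,H], logical=[I,H,A,B,o,D,E,F,G]
After op 8 (swap(1, 8)): offset=7, physical=[A,B,o,D,E,F,H,I,G], logical=[I,G,A,B,o,D,E,F,H]
After op 9 (rotate(+3)): offset=1, physical=[A,B,o,D,E,F,H,I,G], logical=[B,o,D,E,F,H,I,G,A]
After op 10 (rotate(-2)): offset=8, physical=[A,B,o,D,E,F,H,I,G], logical=[G,A,B,o,D,E,F,H,I]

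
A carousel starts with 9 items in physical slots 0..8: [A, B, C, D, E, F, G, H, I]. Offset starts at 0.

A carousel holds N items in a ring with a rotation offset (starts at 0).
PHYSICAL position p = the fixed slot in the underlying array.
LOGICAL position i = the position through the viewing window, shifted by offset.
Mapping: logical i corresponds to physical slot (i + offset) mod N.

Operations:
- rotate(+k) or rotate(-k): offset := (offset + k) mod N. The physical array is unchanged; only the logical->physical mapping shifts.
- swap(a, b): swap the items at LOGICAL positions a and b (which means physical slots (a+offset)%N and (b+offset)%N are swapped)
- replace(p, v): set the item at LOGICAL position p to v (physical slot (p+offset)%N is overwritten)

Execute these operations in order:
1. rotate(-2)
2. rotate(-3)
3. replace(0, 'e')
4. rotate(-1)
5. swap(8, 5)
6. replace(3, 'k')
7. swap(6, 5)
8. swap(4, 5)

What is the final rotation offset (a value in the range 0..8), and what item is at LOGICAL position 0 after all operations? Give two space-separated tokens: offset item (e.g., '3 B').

Answer: 3 D

Derivation:
After op 1 (rotate(-2)): offset=7, physical=[A,B,C,D,E,F,G,H,I], logical=[H,I,A,B,C,D,E,F,G]
After op 2 (rotate(-3)): offset=4, physical=[A,B,C,D,E,F,G,H,I], logical=[E,F,G,H,I,A,B,C,D]
After op 3 (replace(0, 'e')): offset=4, physical=[A,B,C,D,e,F,G,H,I], logical=[e,F,G,H,I,A,B,C,D]
After op 4 (rotate(-1)): offset=3, physical=[A,B,C,D,e,F,G,H,I], logical=[D,e,F,G,H,I,A,B,C]
After op 5 (swap(8, 5)): offset=3, physical=[A,B,I,D,e,F,G,H,C], logical=[D,e,F,G,H,C,A,B,I]
After op 6 (replace(3, 'k')): offset=3, physical=[A,B,I,D,e,F,k,H,C], logical=[D,e,F,k,H,C,A,B,I]
After op 7 (swap(6, 5)): offset=3, physical=[C,B,I,D,e,F,k,H,A], logical=[D,e,F,k,H,A,C,B,I]
After op 8 (swap(4, 5)): offset=3, physical=[C,B,I,D,e,F,k,A,H], logical=[D,e,F,k,A,H,C,B,I]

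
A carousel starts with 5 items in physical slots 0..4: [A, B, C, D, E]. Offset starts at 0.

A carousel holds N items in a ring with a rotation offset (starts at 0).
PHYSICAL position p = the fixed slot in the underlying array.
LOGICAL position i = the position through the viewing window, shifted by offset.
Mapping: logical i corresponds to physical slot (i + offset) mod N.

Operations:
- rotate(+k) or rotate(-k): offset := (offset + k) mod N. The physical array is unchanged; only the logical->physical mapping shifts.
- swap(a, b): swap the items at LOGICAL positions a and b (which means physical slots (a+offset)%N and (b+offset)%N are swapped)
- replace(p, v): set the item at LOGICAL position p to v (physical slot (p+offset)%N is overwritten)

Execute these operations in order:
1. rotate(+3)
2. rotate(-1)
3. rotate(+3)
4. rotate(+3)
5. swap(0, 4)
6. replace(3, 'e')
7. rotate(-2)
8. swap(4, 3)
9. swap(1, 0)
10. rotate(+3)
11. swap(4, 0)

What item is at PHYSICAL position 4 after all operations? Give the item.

After op 1 (rotate(+3)): offset=3, physical=[A,B,C,D,E], logical=[D,E,A,B,C]
After op 2 (rotate(-1)): offset=2, physical=[A,B,C,D,E], logical=[C,D,E,A,B]
After op 3 (rotate(+3)): offset=0, physical=[A,B,C,D,E], logical=[A,B,C,D,E]
After op 4 (rotate(+3)): offset=3, physical=[A,B,C,D,E], logical=[D,E,A,B,C]
After op 5 (swap(0, 4)): offset=3, physical=[A,B,D,C,E], logical=[C,E,A,B,D]
After op 6 (replace(3, 'e')): offset=3, physical=[A,e,D,C,E], logical=[C,E,A,e,D]
After op 7 (rotate(-2)): offset=1, physical=[A,e,D,C,E], logical=[e,D,C,E,A]
After op 8 (swap(4, 3)): offset=1, physical=[E,e,D,C,A], logical=[e,D,C,A,E]
After op 9 (swap(1, 0)): offset=1, physical=[E,D,e,C,A], logical=[D,e,C,A,E]
After op 10 (rotate(+3)): offset=4, physical=[E,D,e,C,A], logical=[A,E,D,e,C]
After op 11 (swap(4, 0)): offset=4, physical=[E,D,e,A,C], logical=[C,E,D,e,A]

Answer: C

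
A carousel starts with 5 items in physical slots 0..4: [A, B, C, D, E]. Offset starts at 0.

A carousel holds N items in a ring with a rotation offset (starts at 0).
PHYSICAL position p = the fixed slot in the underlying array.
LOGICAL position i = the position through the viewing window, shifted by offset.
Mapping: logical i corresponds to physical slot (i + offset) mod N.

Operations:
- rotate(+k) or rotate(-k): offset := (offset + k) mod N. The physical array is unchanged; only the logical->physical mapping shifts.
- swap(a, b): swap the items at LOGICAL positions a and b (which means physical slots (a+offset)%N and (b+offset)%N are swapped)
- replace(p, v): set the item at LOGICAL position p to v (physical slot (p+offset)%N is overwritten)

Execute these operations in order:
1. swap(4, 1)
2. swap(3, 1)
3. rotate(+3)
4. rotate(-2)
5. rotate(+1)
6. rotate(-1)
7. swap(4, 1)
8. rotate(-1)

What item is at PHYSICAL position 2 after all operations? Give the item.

Answer: A

Derivation:
After op 1 (swap(4, 1)): offset=0, physical=[A,E,C,D,B], logical=[A,E,C,D,B]
After op 2 (swap(3, 1)): offset=0, physical=[A,D,C,E,B], logical=[A,D,C,E,B]
After op 3 (rotate(+3)): offset=3, physical=[A,D,C,E,B], logical=[E,B,A,D,C]
After op 4 (rotate(-2)): offset=1, physical=[A,D,C,E,B], logical=[D,C,E,B,A]
After op 5 (rotate(+1)): offset=2, physical=[A,D,C,E,B], logical=[C,E,B,A,D]
After op 6 (rotate(-1)): offset=1, physical=[A,D,C,E,B], logical=[D,C,E,B,A]
After op 7 (swap(4, 1)): offset=1, physical=[C,D,A,E,B], logical=[D,A,E,B,C]
After op 8 (rotate(-1)): offset=0, physical=[C,D,A,E,B], logical=[C,D,A,E,B]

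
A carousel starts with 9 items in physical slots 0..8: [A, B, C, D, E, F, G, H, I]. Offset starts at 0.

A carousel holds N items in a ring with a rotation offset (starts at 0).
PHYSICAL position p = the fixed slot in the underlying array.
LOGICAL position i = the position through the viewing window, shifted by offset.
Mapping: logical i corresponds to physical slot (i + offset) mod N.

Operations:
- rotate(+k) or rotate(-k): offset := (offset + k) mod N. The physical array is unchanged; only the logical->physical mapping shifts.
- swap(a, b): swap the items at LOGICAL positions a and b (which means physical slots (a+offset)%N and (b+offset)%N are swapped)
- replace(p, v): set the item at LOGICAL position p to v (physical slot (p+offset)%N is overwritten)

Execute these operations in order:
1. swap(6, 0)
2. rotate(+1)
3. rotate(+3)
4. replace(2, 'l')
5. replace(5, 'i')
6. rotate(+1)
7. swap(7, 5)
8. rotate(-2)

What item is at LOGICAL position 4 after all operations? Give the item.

After op 1 (swap(6, 0)): offset=0, physical=[G,B,C,D,E,F,A,H,I], logical=[G,B,C,D,E,F,A,H,I]
After op 2 (rotate(+1)): offset=1, physical=[G,B,C,D,E,F,A,H,I], logical=[B,C,D,E,F,A,H,I,G]
After op 3 (rotate(+3)): offset=4, physical=[G,B,C,D,E,F,A,H,I], logical=[E,F,A,H,I,G,B,C,D]
After op 4 (replace(2, 'l')): offset=4, physical=[G,B,C,D,E,F,l,H,I], logical=[E,F,l,H,I,G,B,C,D]
After op 5 (replace(5, 'i')): offset=4, physical=[i,B,C,D,E,F,l,H,I], logical=[E,F,l,H,I,i,B,C,D]
After op 6 (rotate(+1)): offset=5, physical=[i,B,C,D,E,F,l,H,I], logical=[F,l,H,I,i,B,C,D,E]
After op 7 (swap(7, 5)): offset=5, physical=[i,D,C,B,E,F,l,H,I], logical=[F,l,H,I,i,D,C,B,E]
After op 8 (rotate(-2)): offset=3, physical=[i,D,C,B,E,F,l,H,I], logical=[B,E,F,l,H,I,i,D,C]

Answer: H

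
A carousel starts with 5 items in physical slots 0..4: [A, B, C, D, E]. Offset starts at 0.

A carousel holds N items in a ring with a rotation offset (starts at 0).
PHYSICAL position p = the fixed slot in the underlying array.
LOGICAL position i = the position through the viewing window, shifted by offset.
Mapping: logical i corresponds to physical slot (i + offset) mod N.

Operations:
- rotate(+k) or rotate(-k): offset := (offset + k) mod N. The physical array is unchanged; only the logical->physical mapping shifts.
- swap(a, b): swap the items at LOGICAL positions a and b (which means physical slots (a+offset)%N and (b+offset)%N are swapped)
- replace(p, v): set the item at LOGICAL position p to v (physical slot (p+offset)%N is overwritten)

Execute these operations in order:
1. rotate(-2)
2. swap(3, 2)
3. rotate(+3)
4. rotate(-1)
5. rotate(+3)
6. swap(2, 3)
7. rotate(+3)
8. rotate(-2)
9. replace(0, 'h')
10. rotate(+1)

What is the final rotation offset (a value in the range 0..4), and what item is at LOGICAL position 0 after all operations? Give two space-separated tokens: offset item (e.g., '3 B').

After op 1 (rotate(-2)): offset=3, physical=[A,B,C,D,E], logical=[D,E,A,B,C]
After op 2 (swap(3, 2)): offset=3, physical=[B,A,C,D,E], logical=[D,E,B,A,C]
After op 3 (rotate(+3)): offset=1, physical=[B,A,C,D,E], logical=[A,C,D,E,B]
After op 4 (rotate(-1)): offset=0, physical=[B,A,C,D,E], logical=[B,A,C,D,E]
After op 5 (rotate(+3)): offset=3, physical=[B,A,C,D,E], logical=[D,E,B,A,C]
After op 6 (swap(2, 3)): offset=3, physical=[A,B,C,D,E], logical=[D,E,A,B,C]
After op 7 (rotate(+3)): offset=1, physical=[A,B,C,D,E], logical=[B,C,D,E,A]
After op 8 (rotate(-2)): offset=4, physical=[A,B,C,D,E], logical=[E,A,B,C,D]
After op 9 (replace(0, 'h')): offset=4, physical=[A,B,C,D,h], logical=[h,A,B,C,D]
After op 10 (rotate(+1)): offset=0, physical=[A,B,C,D,h], logical=[A,B,C,D,h]

Answer: 0 A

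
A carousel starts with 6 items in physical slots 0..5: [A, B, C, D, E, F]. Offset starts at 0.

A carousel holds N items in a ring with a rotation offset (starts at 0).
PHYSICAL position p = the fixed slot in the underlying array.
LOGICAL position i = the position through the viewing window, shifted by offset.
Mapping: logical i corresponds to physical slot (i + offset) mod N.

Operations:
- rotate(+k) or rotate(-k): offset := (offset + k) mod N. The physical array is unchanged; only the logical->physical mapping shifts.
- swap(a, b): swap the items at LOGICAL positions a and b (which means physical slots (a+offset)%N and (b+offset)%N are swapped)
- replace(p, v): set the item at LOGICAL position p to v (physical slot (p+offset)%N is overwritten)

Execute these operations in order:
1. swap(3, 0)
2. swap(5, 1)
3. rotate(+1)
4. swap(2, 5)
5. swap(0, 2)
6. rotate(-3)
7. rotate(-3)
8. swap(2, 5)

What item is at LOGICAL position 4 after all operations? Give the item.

After op 1 (swap(3, 0)): offset=0, physical=[D,B,C,A,E,F], logical=[D,B,C,A,E,F]
After op 2 (swap(5, 1)): offset=0, physical=[D,F,C,A,E,B], logical=[D,F,C,A,E,B]
After op 3 (rotate(+1)): offset=1, physical=[D,F,C,A,E,B], logical=[F,C,A,E,B,D]
After op 4 (swap(2, 5)): offset=1, physical=[A,F,C,D,E,B], logical=[F,C,D,E,B,A]
After op 5 (swap(0, 2)): offset=1, physical=[A,D,C,F,E,B], logical=[D,C,F,E,B,A]
After op 6 (rotate(-3)): offset=4, physical=[A,D,C,F,E,B], logical=[E,B,A,D,C,F]
After op 7 (rotate(-3)): offset=1, physical=[A,D,C,F,E,B], logical=[D,C,F,E,B,A]
After op 8 (swap(2, 5)): offset=1, physical=[F,D,C,A,E,B], logical=[D,C,A,E,B,F]

Answer: B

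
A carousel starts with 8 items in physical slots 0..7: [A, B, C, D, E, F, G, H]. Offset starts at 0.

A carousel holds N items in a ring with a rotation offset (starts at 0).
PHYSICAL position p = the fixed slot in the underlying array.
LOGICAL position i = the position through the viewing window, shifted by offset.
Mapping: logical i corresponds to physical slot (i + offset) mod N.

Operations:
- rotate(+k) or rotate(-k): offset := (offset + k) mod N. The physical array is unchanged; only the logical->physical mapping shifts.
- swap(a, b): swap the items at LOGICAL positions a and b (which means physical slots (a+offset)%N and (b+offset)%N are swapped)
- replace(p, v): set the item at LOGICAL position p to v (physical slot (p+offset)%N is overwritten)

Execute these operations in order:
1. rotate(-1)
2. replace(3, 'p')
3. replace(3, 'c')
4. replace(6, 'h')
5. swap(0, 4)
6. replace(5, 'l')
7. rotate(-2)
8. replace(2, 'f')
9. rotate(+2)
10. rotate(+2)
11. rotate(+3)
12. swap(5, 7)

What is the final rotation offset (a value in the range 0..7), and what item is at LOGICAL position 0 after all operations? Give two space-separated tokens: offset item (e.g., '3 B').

Answer: 4 l

Derivation:
After op 1 (rotate(-1)): offset=7, physical=[A,B,C,D,E,F,G,H], logical=[H,A,B,C,D,E,F,G]
After op 2 (replace(3, 'p')): offset=7, physical=[A,B,p,D,E,F,G,H], logical=[H,A,B,p,D,E,F,G]
After op 3 (replace(3, 'c')): offset=7, physical=[A,B,c,D,E,F,G,H], logical=[H,A,B,c,D,E,F,G]
After op 4 (replace(6, 'h')): offset=7, physical=[A,B,c,D,E,h,G,H], logical=[H,A,B,c,D,E,h,G]
After op 5 (swap(0, 4)): offset=7, physical=[A,B,c,H,E,h,G,D], logical=[D,A,B,c,H,E,h,G]
After op 6 (replace(5, 'l')): offset=7, physical=[A,B,c,H,l,h,G,D], logical=[D,A,B,c,H,l,h,G]
After op 7 (rotate(-2)): offset=5, physical=[A,B,c,H,l,h,G,D], logical=[h,G,D,A,B,c,H,l]
After op 8 (replace(2, 'f')): offset=5, physical=[A,B,c,H,l,h,G,f], logical=[h,G,f,A,B,c,H,l]
After op 9 (rotate(+2)): offset=7, physical=[A,B,c,H,l,h,G,f], logical=[f,A,B,c,H,l,h,G]
After op 10 (rotate(+2)): offset=1, physical=[A,B,c,H,l,h,G,f], logical=[B,c,H,l,h,G,f,A]
After op 11 (rotate(+3)): offset=4, physical=[A,B,c,H,l,h,G,f], logical=[l,h,G,f,A,B,c,H]
After op 12 (swap(5, 7)): offset=4, physical=[A,H,c,B,l,h,G,f], logical=[l,h,G,f,A,H,c,B]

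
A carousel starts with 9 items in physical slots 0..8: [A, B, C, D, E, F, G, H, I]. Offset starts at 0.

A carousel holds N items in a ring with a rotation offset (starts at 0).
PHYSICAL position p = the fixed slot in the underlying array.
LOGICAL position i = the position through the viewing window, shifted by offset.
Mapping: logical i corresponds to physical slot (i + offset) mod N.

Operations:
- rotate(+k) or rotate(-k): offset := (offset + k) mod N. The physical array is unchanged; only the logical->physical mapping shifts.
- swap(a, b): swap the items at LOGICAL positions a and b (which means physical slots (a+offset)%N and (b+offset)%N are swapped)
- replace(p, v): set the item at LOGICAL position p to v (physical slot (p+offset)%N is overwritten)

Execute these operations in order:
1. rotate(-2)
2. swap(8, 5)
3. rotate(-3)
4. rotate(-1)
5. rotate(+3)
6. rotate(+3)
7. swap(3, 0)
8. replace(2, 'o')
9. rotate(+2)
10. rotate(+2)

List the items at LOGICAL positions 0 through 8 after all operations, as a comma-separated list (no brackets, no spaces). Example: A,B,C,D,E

After op 1 (rotate(-2)): offset=7, physical=[A,B,C,D,E,F,G,H,I], logical=[H,I,A,B,C,D,E,F,G]
After op 2 (swap(8, 5)): offset=7, physical=[A,B,C,G,E,F,D,H,I], logical=[H,I,A,B,C,G,E,F,D]
After op 3 (rotate(-3)): offset=4, physical=[A,B,C,G,E,F,D,H,I], logical=[E,F,D,H,I,A,B,C,G]
After op 4 (rotate(-1)): offset=3, physical=[A,B,C,G,E,F,D,H,I], logical=[G,E,F,D,H,I,A,B,C]
After op 5 (rotate(+3)): offset=6, physical=[A,B,C,G,E,F,D,H,I], logical=[D,H,I,A,B,C,G,E,F]
After op 6 (rotate(+3)): offset=0, physical=[A,B,C,G,E,F,D,H,I], logical=[A,B,C,G,E,F,D,H,I]
After op 7 (swap(3, 0)): offset=0, physical=[G,B,C,A,E,F,D,H,I], logical=[G,B,C,A,E,F,D,H,I]
After op 8 (replace(2, 'o')): offset=0, physical=[G,B,o,A,E,F,D,H,I], logical=[G,B,o,A,E,F,D,H,I]
After op 9 (rotate(+2)): offset=2, physical=[G,B,o,A,E,F,D,H,I], logical=[o,A,E,F,D,H,I,G,B]
After op 10 (rotate(+2)): offset=4, physical=[G,B,o,A,E,F,D,H,I], logical=[E,F,D,H,I,G,B,o,A]

Answer: E,F,D,H,I,G,B,o,A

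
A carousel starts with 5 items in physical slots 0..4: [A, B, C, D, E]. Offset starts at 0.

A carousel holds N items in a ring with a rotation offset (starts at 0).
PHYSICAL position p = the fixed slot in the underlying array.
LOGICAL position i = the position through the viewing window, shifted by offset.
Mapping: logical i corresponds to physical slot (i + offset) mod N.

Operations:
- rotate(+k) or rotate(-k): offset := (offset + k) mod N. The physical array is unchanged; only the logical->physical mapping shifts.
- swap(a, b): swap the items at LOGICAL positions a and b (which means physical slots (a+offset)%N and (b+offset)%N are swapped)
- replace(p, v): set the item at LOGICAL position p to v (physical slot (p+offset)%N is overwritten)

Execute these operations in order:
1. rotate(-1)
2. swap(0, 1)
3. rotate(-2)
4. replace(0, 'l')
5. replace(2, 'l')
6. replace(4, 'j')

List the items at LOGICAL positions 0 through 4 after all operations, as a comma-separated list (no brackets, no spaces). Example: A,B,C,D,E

Answer: l,D,l,E,j

Derivation:
After op 1 (rotate(-1)): offset=4, physical=[A,B,C,D,E], logical=[E,A,B,C,D]
After op 2 (swap(0, 1)): offset=4, physical=[E,B,C,D,A], logical=[A,E,B,C,D]
After op 3 (rotate(-2)): offset=2, physical=[E,B,C,D,A], logical=[C,D,A,E,B]
After op 4 (replace(0, 'l')): offset=2, physical=[E,B,l,D,A], logical=[l,D,A,E,B]
After op 5 (replace(2, 'l')): offset=2, physical=[E,B,l,D,l], logical=[l,D,l,E,B]
After op 6 (replace(4, 'j')): offset=2, physical=[E,j,l,D,l], logical=[l,D,l,E,j]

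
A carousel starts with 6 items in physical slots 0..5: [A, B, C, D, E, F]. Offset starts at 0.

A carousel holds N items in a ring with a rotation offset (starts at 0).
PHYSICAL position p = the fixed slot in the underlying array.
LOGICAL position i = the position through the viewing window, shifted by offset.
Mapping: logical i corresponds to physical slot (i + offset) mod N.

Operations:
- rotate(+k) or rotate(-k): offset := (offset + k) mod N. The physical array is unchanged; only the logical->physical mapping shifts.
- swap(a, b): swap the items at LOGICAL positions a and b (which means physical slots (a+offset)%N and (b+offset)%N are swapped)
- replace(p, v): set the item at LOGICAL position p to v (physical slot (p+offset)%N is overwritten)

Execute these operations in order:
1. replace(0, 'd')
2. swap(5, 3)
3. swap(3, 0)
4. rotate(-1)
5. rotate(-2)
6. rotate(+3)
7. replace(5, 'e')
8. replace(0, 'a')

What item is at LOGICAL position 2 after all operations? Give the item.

Answer: C

Derivation:
After op 1 (replace(0, 'd')): offset=0, physical=[d,B,C,D,E,F], logical=[d,B,C,D,E,F]
After op 2 (swap(5, 3)): offset=0, physical=[d,B,C,F,E,D], logical=[d,B,C,F,E,D]
After op 3 (swap(3, 0)): offset=0, physical=[F,B,C,d,E,D], logical=[F,B,C,d,E,D]
After op 4 (rotate(-1)): offset=5, physical=[F,B,C,d,E,D], logical=[D,F,B,C,d,E]
After op 5 (rotate(-2)): offset=3, physical=[F,B,C,d,E,D], logical=[d,E,D,F,B,C]
After op 6 (rotate(+3)): offset=0, physical=[F,B,C,d,E,D], logical=[F,B,C,d,E,D]
After op 7 (replace(5, 'e')): offset=0, physical=[F,B,C,d,E,e], logical=[F,B,C,d,E,e]
After op 8 (replace(0, 'a')): offset=0, physical=[a,B,C,d,E,e], logical=[a,B,C,d,E,e]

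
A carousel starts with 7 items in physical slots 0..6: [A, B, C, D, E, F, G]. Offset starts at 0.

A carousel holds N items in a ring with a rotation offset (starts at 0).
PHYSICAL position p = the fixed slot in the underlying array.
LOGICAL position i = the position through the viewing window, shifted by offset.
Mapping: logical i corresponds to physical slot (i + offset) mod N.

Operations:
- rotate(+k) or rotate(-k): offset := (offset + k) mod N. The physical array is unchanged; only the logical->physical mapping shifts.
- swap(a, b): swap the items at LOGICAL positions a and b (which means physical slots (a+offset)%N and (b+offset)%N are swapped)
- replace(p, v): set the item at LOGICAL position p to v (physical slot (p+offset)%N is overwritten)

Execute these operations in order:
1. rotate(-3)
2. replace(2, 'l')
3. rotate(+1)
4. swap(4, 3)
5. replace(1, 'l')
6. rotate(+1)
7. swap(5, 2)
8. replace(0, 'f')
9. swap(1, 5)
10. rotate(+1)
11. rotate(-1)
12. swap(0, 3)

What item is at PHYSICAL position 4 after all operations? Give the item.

After op 1 (rotate(-3)): offset=4, physical=[A,B,C,D,E,F,G], logical=[E,F,G,A,B,C,D]
After op 2 (replace(2, 'l')): offset=4, physical=[A,B,C,D,E,F,l], logical=[E,F,l,A,B,C,D]
After op 3 (rotate(+1)): offset=5, physical=[A,B,C,D,E,F,l], logical=[F,l,A,B,C,D,E]
After op 4 (swap(4, 3)): offset=5, physical=[A,C,B,D,E,F,l], logical=[F,l,A,C,B,D,E]
After op 5 (replace(1, 'l')): offset=5, physical=[A,C,B,D,E,F,l], logical=[F,l,A,C,B,D,E]
After op 6 (rotate(+1)): offset=6, physical=[A,C,B,D,E,F,l], logical=[l,A,C,B,D,E,F]
After op 7 (swap(5, 2)): offset=6, physical=[A,E,B,D,C,F,l], logical=[l,A,E,B,D,C,F]
After op 8 (replace(0, 'f')): offset=6, physical=[A,E,B,D,C,F,f], logical=[f,A,E,B,D,C,F]
After op 9 (swap(1, 5)): offset=6, physical=[C,E,B,D,A,F,f], logical=[f,C,E,B,D,A,F]
After op 10 (rotate(+1)): offset=0, physical=[C,E,B,D,A,F,f], logical=[C,E,B,D,A,F,f]
After op 11 (rotate(-1)): offset=6, physical=[C,E,B,D,A,F,f], logical=[f,C,E,B,D,A,F]
After op 12 (swap(0, 3)): offset=6, physical=[C,E,f,D,A,F,B], logical=[B,C,E,f,D,A,F]

Answer: A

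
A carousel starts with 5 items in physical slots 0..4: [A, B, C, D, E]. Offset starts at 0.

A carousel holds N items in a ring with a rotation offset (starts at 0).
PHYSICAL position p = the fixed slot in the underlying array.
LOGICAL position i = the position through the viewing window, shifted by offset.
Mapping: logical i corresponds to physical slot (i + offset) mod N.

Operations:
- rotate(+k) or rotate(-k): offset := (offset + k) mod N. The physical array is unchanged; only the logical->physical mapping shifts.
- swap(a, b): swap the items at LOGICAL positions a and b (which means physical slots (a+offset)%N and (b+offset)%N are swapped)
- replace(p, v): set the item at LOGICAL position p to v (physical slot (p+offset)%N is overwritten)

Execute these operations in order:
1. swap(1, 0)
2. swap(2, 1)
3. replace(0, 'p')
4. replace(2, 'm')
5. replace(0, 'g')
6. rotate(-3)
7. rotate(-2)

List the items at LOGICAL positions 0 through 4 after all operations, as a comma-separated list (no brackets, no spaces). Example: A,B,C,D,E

After op 1 (swap(1, 0)): offset=0, physical=[B,A,C,D,E], logical=[B,A,C,D,E]
After op 2 (swap(2, 1)): offset=0, physical=[B,C,A,D,E], logical=[B,C,A,D,E]
After op 3 (replace(0, 'p')): offset=0, physical=[p,C,A,D,E], logical=[p,C,A,D,E]
After op 4 (replace(2, 'm')): offset=0, physical=[p,C,m,D,E], logical=[p,C,m,D,E]
After op 5 (replace(0, 'g')): offset=0, physical=[g,C,m,D,E], logical=[g,C,m,D,E]
After op 6 (rotate(-3)): offset=2, physical=[g,C,m,D,E], logical=[m,D,E,g,C]
After op 7 (rotate(-2)): offset=0, physical=[g,C,m,D,E], logical=[g,C,m,D,E]

Answer: g,C,m,D,E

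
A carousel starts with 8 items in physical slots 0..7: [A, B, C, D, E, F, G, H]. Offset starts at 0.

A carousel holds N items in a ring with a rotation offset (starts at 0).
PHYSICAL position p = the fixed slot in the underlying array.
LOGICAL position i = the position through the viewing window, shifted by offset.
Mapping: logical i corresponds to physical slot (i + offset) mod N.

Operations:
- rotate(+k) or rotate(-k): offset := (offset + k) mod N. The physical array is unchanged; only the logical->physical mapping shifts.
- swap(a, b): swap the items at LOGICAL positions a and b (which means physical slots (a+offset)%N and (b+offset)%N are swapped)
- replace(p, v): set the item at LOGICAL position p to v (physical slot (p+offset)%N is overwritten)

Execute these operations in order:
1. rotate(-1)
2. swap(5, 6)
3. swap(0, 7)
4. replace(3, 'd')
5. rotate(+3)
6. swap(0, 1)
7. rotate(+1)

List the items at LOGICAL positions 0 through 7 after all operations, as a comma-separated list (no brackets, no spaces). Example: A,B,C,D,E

After op 1 (rotate(-1)): offset=7, physical=[A,B,C,D,E,F,G,H], logical=[H,A,B,C,D,E,F,G]
After op 2 (swap(5, 6)): offset=7, physical=[A,B,C,D,F,E,G,H], logical=[H,A,B,C,D,F,E,G]
After op 3 (swap(0, 7)): offset=7, physical=[A,B,C,D,F,E,H,G], logical=[G,A,B,C,D,F,E,H]
After op 4 (replace(3, 'd')): offset=7, physical=[A,B,d,D,F,E,H,G], logical=[G,A,B,d,D,F,E,H]
After op 5 (rotate(+3)): offset=2, physical=[A,B,d,D,F,E,H,G], logical=[d,D,F,E,H,G,A,B]
After op 6 (swap(0, 1)): offset=2, physical=[A,B,D,d,F,E,H,G], logical=[D,d,F,E,H,G,A,B]
After op 7 (rotate(+1)): offset=3, physical=[A,B,D,d,F,E,H,G], logical=[d,F,E,H,G,A,B,D]

Answer: d,F,E,H,G,A,B,D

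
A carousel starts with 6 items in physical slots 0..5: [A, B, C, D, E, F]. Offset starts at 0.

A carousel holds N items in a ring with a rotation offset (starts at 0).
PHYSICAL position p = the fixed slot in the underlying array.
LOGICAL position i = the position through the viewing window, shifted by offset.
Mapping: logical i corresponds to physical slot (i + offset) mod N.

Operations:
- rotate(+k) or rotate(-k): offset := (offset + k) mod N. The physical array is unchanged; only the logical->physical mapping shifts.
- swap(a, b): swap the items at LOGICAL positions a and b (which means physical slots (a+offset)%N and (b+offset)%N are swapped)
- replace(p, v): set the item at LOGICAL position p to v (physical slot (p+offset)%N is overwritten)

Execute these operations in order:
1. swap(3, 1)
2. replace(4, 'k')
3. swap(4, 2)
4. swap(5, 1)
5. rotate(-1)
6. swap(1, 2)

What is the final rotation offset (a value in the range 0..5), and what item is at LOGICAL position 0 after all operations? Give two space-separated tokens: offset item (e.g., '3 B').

After op 1 (swap(3, 1)): offset=0, physical=[A,D,C,B,E,F], logical=[A,D,C,B,E,F]
After op 2 (replace(4, 'k')): offset=0, physical=[A,D,C,B,k,F], logical=[A,D,C,B,k,F]
After op 3 (swap(4, 2)): offset=0, physical=[A,D,k,B,C,F], logical=[A,D,k,B,C,F]
After op 4 (swap(5, 1)): offset=0, physical=[A,F,k,B,C,D], logical=[A,F,k,B,C,D]
After op 5 (rotate(-1)): offset=5, physical=[A,F,k,B,C,D], logical=[D,A,F,k,B,C]
After op 6 (swap(1, 2)): offset=5, physical=[F,A,k,B,C,D], logical=[D,F,A,k,B,C]

Answer: 5 D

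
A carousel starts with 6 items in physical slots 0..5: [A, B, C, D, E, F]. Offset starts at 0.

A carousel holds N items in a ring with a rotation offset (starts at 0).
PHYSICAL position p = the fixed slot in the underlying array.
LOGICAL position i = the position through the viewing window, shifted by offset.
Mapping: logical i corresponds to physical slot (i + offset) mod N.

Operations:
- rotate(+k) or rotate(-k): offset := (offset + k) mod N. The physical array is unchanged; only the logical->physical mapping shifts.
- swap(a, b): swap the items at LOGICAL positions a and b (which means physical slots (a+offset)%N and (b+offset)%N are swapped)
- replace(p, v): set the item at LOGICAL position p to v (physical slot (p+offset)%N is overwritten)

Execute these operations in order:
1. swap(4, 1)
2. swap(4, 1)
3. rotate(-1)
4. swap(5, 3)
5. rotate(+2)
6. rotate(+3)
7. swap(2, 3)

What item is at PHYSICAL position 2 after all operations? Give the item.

Answer: E

Derivation:
After op 1 (swap(4, 1)): offset=0, physical=[A,E,C,D,B,F], logical=[A,E,C,D,B,F]
After op 2 (swap(4, 1)): offset=0, physical=[A,B,C,D,E,F], logical=[A,B,C,D,E,F]
After op 3 (rotate(-1)): offset=5, physical=[A,B,C,D,E,F], logical=[F,A,B,C,D,E]
After op 4 (swap(5, 3)): offset=5, physical=[A,B,E,D,C,F], logical=[F,A,B,E,D,C]
After op 5 (rotate(+2)): offset=1, physical=[A,B,E,D,C,F], logical=[B,E,D,C,F,A]
After op 6 (rotate(+3)): offset=4, physical=[A,B,E,D,C,F], logical=[C,F,A,B,E,D]
After op 7 (swap(2, 3)): offset=4, physical=[B,A,E,D,C,F], logical=[C,F,B,A,E,D]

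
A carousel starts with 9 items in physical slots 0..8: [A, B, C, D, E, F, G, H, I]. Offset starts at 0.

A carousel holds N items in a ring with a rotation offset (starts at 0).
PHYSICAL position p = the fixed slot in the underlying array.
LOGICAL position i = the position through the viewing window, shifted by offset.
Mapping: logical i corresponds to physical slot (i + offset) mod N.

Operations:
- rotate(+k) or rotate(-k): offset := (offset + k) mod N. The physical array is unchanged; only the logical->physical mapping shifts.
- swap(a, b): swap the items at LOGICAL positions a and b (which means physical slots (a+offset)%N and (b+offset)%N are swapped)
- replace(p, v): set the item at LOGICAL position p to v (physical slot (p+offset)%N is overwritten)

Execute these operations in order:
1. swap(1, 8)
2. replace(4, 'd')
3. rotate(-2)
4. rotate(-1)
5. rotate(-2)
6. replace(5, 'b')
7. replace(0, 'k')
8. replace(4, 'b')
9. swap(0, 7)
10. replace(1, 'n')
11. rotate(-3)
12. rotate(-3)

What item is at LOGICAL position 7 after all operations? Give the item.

After op 1 (swap(1, 8)): offset=0, physical=[A,I,C,D,E,F,G,H,B], logical=[A,I,C,D,E,F,G,H,B]
After op 2 (replace(4, 'd')): offset=0, physical=[A,I,C,D,d,F,G,H,B], logical=[A,I,C,D,d,F,G,H,B]
After op 3 (rotate(-2)): offset=7, physical=[A,I,C,D,d,F,G,H,B], logical=[H,B,A,I,C,D,d,F,G]
After op 4 (rotate(-1)): offset=6, physical=[A,I,C,D,d,F,G,H,B], logical=[G,H,B,A,I,C,D,d,F]
After op 5 (rotate(-2)): offset=4, physical=[A,I,C,D,d,F,G,H,B], logical=[d,F,G,H,B,A,I,C,D]
After op 6 (replace(5, 'b')): offset=4, physical=[b,I,C,D,d,F,G,H,B], logical=[d,F,G,H,B,b,I,C,D]
After op 7 (replace(0, 'k')): offset=4, physical=[b,I,C,D,k,F,G,H,B], logical=[k,F,G,H,B,b,I,C,D]
After op 8 (replace(4, 'b')): offset=4, physical=[b,I,C,D,k,F,G,H,b], logical=[k,F,G,H,b,b,I,C,D]
After op 9 (swap(0, 7)): offset=4, physical=[b,I,k,D,C,F,G,H,b], logical=[C,F,G,H,b,b,I,k,D]
After op 10 (replace(1, 'n')): offset=4, physical=[b,I,k,D,C,n,G,H,b], logical=[C,n,G,H,b,b,I,k,D]
After op 11 (rotate(-3)): offset=1, physical=[b,I,k,D,C,n,G,H,b], logical=[I,k,D,C,n,G,H,b,b]
After op 12 (rotate(-3)): offset=7, physical=[b,I,k,D,C,n,G,H,b], logical=[H,b,b,I,k,D,C,n,G]

Answer: n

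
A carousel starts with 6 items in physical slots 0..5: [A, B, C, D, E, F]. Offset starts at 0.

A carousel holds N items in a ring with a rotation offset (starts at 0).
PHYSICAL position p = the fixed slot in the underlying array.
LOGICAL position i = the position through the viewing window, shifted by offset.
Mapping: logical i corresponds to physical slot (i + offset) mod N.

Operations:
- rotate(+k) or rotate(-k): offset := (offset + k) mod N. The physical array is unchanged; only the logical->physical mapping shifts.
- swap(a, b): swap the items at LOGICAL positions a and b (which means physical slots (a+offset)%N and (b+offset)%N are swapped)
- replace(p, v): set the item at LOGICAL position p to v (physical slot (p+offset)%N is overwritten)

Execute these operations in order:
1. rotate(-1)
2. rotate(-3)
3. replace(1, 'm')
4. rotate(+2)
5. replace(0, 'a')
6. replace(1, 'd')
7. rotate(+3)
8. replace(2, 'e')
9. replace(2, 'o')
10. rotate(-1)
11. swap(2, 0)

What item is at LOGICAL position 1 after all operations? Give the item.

After op 1 (rotate(-1)): offset=5, physical=[A,B,C,D,E,F], logical=[F,A,B,C,D,E]
After op 2 (rotate(-3)): offset=2, physical=[A,B,C,D,E,F], logical=[C,D,E,F,A,B]
After op 3 (replace(1, 'm')): offset=2, physical=[A,B,C,m,E,F], logical=[C,m,E,F,A,B]
After op 4 (rotate(+2)): offset=4, physical=[A,B,C,m,E,F], logical=[E,F,A,B,C,m]
After op 5 (replace(0, 'a')): offset=4, physical=[A,B,C,m,a,F], logical=[a,F,A,B,C,m]
After op 6 (replace(1, 'd')): offset=4, physical=[A,B,C,m,a,d], logical=[a,d,A,B,C,m]
After op 7 (rotate(+3)): offset=1, physical=[A,B,C,m,a,d], logical=[B,C,m,a,d,A]
After op 8 (replace(2, 'e')): offset=1, physical=[A,B,C,e,a,d], logical=[B,C,e,a,d,A]
After op 9 (replace(2, 'o')): offset=1, physical=[A,B,C,o,a,d], logical=[B,C,o,a,d,A]
After op 10 (rotate(-1)): offset=0, physical=[A,B,C,o,a,d], logical=[A,B,C,o,a,d]
After op 11 (swap(2, 0)): offset=0, physical=[C,B,A,o,a,d], logical=[C,B,A,o,a,d]

Answer: B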